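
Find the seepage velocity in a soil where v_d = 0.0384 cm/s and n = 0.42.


Using v_s = v_d / n
v_s = 0.0384 / 0.42
v_s = 0.09143 cm/s


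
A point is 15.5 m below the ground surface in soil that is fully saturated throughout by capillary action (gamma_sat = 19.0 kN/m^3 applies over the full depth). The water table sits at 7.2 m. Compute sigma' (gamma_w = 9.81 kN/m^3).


Total stress = gamma_sat * depth
sigma = 19.0 * 15.5 = 294.5 kPa
Pore water pressure u = gamma_w * (depth - d_wt)
u = 9.81 * (15.5 - 7.2) = 81.423 kPa
Effective stress = sigma - u
sigma' = 294.5 - 81.423 = 213.08 kPa


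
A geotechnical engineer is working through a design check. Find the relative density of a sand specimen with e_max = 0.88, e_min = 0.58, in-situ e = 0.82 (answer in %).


Using Dr = (e_max - e) / (e_max - e_min) * 100
e_max - e = 0.88 - 0.82 = 0.06
e_max - e_min = 0.88 - 0.58 = 0.3
Dr = 0.06 / 0.3 * 100
Dr = 20.0 %


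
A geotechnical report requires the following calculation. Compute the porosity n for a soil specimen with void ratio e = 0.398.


Using the relation n = e / (1 + e)
n = 0.398 / (1 + 0.398)
n = 0.398 / 1.398
n = 0.2847


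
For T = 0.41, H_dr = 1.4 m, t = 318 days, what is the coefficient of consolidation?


Result: 0.00253 m^2/day

Derivation:
Using cv = T * H_dr^2 / t
H_dr^2 = 1.4^2 = 1.96
cv = 0.41 * 1.96 / 318
cv = 0.00253 m^2/day


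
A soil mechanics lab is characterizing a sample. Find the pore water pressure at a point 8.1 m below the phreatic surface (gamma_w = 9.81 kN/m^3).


Using u = gamma_w * h_w
u = 9.81 * 8.1
u = 79.46 kPa


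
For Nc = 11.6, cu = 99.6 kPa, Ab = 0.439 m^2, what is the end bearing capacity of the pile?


Using Qb = Nc * cu * Ab
Qb = 11.6 * 99.6 * 0.439
Qb = 507.2 kN


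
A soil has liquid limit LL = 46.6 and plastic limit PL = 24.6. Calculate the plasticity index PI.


Using PI = LL - PL
PI = 46.6 - 24.6
PI = 22.0


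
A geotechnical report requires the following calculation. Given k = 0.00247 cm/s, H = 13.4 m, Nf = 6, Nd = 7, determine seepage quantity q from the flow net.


Result: 0.0002837 m^3/s per m

Derivation:
Convert k to m/s for unit consistency with H:
k = 0.00247 cm/s = 0.00247 / 100 m/s = 2.47e-05 m/s
Using q = k * H * Nf / Nd
Nf / Nd = 6 / 7 = 0.8571
q = 2.47e-05 * 13.4 * 0.8571
q = 0.0002837 m^3/s per m


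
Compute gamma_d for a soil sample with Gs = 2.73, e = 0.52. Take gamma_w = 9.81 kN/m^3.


Result: 17.619 kN/m^3

Derivation:
Using gamma_d = Gs * gamma_w / (1 + e)
gamma_d = 2.73 * 9.81 / (1 + 0.52)
gamma_d = 2.73 * 9.81 / 1.52
gamma_d = 17.619 kN/m^3


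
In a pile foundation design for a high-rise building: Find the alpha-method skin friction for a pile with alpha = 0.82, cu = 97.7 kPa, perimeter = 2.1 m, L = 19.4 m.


Using Qs = alpha * cu * perimeter * L
Qs = 0.82 * 97.7 * 2.1 * 19.4
Qs = 3263.84 kN


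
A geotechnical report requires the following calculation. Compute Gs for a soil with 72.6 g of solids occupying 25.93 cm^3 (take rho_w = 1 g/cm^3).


Using Gs = m_s / (V_s * rho_w)
Since rho_w = 1 g/cm^3:
Gs = 72.6 / 25.93
Gs = 2.8


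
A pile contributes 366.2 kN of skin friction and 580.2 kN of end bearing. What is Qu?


Using Qu = Qf + Qb
Qu = 366.2 + 580.2
Qu = 946.4 kN


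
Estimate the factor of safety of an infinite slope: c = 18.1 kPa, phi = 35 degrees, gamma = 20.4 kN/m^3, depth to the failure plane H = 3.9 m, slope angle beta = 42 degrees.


Result: 1.235

Derivation:
Using Fs = c / (gamma*H*sin(beta)*cos(beta)) + tan(phi)/tan(beta)
Cohesion contribution = 18.1 / (20.4*3.9*sin(42)*cos(42))
Cohesion contribution = 0.457509
Friction contribution = tan(35)/tan(42) = 0.777659
Fs = 0.457509 + 0.777659
Fs = 1.235


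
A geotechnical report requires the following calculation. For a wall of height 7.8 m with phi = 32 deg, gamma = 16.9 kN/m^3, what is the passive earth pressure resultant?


Compute passive earth pressure coefficient:
Kp = tan^2(45 + phi/2) = tan^2(61.0) = 3.254588
Compute passive force:
Pp = 0.5 * Kp * gamma * H^2
Pp = 0.5 * 3.254588 * 16.9 * 7.8^2
Pp = 1673.18 kN/m


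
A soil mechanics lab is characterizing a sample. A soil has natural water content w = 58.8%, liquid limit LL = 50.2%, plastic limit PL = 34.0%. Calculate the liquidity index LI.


First compute the plasticity index:
PI = LL - PL = 50.2 - 34.0 = 16.2
Then compute the liquidity index:
LI = (w - PL) / PI
LI = (58.8 - 34.0) / 16.2
LI = 1.531


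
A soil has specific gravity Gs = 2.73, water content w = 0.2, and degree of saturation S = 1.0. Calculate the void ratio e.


Result: 0.546

Derivation:
Using the relation e = Gs * w / S
e = 2.73 * 0.2 / 1.0
e = 0.546


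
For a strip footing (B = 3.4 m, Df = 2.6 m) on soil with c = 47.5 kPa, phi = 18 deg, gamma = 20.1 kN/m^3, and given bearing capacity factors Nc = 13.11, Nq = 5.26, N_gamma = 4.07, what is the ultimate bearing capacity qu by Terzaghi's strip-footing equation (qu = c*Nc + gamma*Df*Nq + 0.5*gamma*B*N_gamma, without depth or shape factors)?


Compute qu = c*Nc + gamma*Df*Nq + 0.5*gamma*B*N_gamma
Term 1: 47.5 * 13.11 = 622.725
Term 2: 20.1 * 2.6 * 5.26 = 274.8876
Term 3: 0.5 * 20.1 * 3.4 * 4.07 = 139.0719
qu = 622.725 + 274.8876 + 139.0719
qu = 1036.68 kPa


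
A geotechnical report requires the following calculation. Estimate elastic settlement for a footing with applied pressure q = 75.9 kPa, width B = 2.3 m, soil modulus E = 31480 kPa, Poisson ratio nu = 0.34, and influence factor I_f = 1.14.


Result: 5.591 mm

Derivation:
Using Se = q * B * (1 - nu^2) * I_f / E
1 - nu^2 = 1 - 0.34^2 = 0.8844
Se = 75.9 * 2.3 * 0.8844 * 1.14 / 31480
Se = 0.005591 m
Convert to mm: Se = 0.005591 * 1000 = 5.591 mm


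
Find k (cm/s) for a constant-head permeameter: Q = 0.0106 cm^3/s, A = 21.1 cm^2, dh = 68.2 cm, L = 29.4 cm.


Compute hydraulic gradient:
i = dh / L = 68.2 / 29.4 = 2.31973
Then apply Darcy's law:
k = Q / (A * i)
k = 0.0106 / (21.1 * 2.31973)
k = 0.0106 / 48.9463
k = 0.000217 cm/s


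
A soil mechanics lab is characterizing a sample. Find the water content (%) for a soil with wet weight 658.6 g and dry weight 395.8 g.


Result: 66.4 %

Derivation:
Using w = (m_wet - m_dry) / m_dry * 100
m_wet - m_dry = 658.6 - 395.8 = 262.8 g
w = 262.8 / 395.8 * 100
w = 66.4 %


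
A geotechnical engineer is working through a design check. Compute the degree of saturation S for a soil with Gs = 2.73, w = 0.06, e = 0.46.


Using S = Gs * w / e
S = 2.73 * 0.06 / 0.46
S = 0.3561


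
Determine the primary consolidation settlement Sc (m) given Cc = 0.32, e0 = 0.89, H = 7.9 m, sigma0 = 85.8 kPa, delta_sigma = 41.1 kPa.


Result: 0.2274 m

Derivation:
Using Sc = Cc * H / (1 + e0) * log10((sigma0 + delta_sigma) / sigma0)
Stress ratio = (85.8 + 41.1) / 85.8 = 1.47902
log10(1.47902) = 0.169974
Cc * H / (1 + e0) = 0.32 * 7.9 / (1 + 0.89) = 1.33757
Sc = 1.33757 * 0.169974
Sc = 0.2274 m


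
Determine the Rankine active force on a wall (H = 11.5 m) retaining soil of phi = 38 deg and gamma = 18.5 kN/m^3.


Compute active earth pressure coefficient:
Ka = tan^2(45 - phi/2) = tan^2(26.0) = 0.237883
Compute active force:
Pa = 0.5 * Ka * gamma * H^2
Pa = 0.5 * 0.237883 * 18.5 * 11.5^2
Pa = 291.01 kN/m


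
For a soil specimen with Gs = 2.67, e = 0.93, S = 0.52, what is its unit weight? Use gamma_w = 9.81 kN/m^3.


Using gamma = gamma_w * (Gs + S*e) / (1 + e)
Numerator: Gs + S*e = 2.67 + 0.52*0.93 = 3.1536
Denominator: 1 + e = 1 + 0.93 = 1.93
gamma = 9.81 * 3.1536 / 1.93
gamma = 16.029 kN/m^3


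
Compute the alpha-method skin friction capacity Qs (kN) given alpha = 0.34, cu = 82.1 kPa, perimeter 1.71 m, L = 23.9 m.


Using Qs = alpha * cu * perimeter * L
Qs = 0.34 * 82.1 * 1.71 * 23.9
Qs = 1140.82 kN


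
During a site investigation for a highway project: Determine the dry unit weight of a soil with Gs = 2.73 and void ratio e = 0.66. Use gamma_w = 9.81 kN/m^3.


Using gamma_d = Gs * gamma_w / (1 + e)
gamma_d = 2.73 * 9.81 / (1 + 0.66)
gamma_d = 2.73 * 9.81 / 1.66
gamma_d = 16.133 kN/m^3


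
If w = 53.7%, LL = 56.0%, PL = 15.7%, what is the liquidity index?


Result: 0.943

Derivation:
First compute the plasticity index:
PI = LL - PL = 56.0 - 15.7 = 40.3
Then compute the liquidity index:
LI = (w - PL) / PI
LI = (53.7 - 15.7) / 40.3
LI = 0.943


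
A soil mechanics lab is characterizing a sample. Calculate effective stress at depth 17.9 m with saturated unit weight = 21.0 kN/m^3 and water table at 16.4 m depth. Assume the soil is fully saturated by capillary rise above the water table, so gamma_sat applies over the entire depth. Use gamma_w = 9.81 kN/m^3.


Result: 361.19 kPa

Derivation:
Total stress = gamma_sat * depth
sigma = 21.0 * 17.9 = 375.9 kPa
Pore water pressure u = gamma_w * (depth - d_wt)
u = 9.81 * (17.9 - 16.4) = 14.715 kPa
Effective stress = sigma - u
sigma' = 375.9 - 14.715 = 361.19 kPa


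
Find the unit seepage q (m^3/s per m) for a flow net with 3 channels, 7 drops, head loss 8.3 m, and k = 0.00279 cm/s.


Convert k to m/s for unit consistency with H:
k = 0.00279 cm/s = 0.00279 / 100 m/s = 2.79e-05 m/s
Using q = k * H * Nf / Nd
Nf / Nd = 3 / 7 = 0.4286
q = 2.79e-05 * 8.3 * 0.4286
q = 9.924e-05 m^3/s per m


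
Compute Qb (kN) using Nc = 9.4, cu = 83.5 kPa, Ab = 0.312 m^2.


Using Qb = Nc * cu * Ab
Qb = 9.4 * 83.5 * 0.312
Qb = 244.89 kN


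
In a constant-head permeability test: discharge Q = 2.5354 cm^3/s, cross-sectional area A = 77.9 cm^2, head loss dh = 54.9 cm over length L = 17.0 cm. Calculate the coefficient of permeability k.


Compute hydraulic gradient:
i = dh / L = 54.9 / 17.0 = 3.22941
Then apply Darcy's law:
k = Q / (A * i)
k = 2.5354 / (77.9 * 3.22941)
k = 2.5354 / 251.571
k = 0.010078 cm/s


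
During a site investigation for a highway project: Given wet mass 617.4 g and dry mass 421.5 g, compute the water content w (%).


Using w = (m_wet - m_dry) / m_dry * 100
m_wet - m_dry = 617.4 - 421.5 = 195.9 g
w = 195.9 / 421.5 * 100
w = 46.48 %


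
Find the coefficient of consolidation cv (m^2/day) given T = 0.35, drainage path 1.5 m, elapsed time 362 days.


Result: 0.00218 m^2/day

Derivation:
Using cv = T * H_dr^2 / t
H_dr^2 = 1.5^2 = 2.25
cv = 0.35 * 2.25 / 362
cv = 0.00218 m^2/day


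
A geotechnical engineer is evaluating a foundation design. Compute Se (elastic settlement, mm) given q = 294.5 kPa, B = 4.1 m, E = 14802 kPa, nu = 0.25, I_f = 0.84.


Result: 64.239 mm

Derivation:
Using Se = q * B * (1 - nu^2) * I_f / E
1 - nu^2 = 1 - 0.25^2 = 0.9375
Se = 294.5 * 4.1 * 0.9375 * 0.84 / 14802
Se = 0.064239 m
Convert to mm: Se = 0.064239 * 1000 = 64.239 mm


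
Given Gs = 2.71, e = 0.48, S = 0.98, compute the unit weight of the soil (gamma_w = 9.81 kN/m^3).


Using gamma = gamma_w * (Gs + S*e) / (1 + e)
Numerator: Gs + S*e = 2.71 + 0.98*0.48 = 3.1804
Denominator: 1 + e = 1 + 0.48 = 1.48
gamma = 9.81 * 3.1804 / 1.48
gamma = 21.081 kN/m^3


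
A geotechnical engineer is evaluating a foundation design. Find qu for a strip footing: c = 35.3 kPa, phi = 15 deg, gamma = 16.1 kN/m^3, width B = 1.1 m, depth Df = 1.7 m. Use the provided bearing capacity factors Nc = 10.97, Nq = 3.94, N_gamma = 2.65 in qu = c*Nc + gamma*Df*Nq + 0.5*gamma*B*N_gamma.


Compute qu = c*Nc + gamma*Df*Nq + 0.5*gamma*B*N_gamma
Term 1: 35.3 * 10.97 = 387.241
Term 2: 16.1 * 1.7 * 3.94 = 107.8378
Term 3: 0.5 * 16.1 * 1.1 * 2.65 = 23.46575
qu = 387.241 + 107.8378 + 23.46575
qu = 518.54 kPa


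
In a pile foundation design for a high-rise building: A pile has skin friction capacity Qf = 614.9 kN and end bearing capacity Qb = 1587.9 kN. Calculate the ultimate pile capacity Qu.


Using Qu = Qf + Qb
Qu = 614.9 + 1587.9
Qu = 2202.8 kN


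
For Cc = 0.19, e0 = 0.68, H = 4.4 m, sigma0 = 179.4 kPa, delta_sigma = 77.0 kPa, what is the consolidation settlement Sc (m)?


Using Sc = Cc * H / (1 + e0) * log10((sigma0 + delta_sigma) / sigma0)
Stress ratio = (179.4 + 77.0) / 179.4 = 1.42921
log10(1.42921) = 0.155096
Cc * H / (1 + e0) = 0.19 * 4.4 / (1 + 0.68) = 0.497619
Sc = 0.497619 * 0.155096
Sc = 0.0772 m


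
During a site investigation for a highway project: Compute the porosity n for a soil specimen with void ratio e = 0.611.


Result: 0.3793

Derivation:
Using the relation n = e / (1 + e)
n = 0.611 / (1 + 0.611)
n = 0.611 / 1.611
n = 0.3793


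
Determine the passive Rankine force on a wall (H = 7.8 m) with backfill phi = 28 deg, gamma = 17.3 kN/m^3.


Result: 1457.67 kN/m

Derivation:
Compute passive earth pressure coefficient:
Kp = tan^2(45 + phi/2) = tan^2(59.0) = 2.769826
Compute passive force:
Pp = 0.5 * Kp * gamma * H^2
Pp = 0.5 * 2.769826 * 17.3 * 7.8^2
Pp = 1457.67 kN/m


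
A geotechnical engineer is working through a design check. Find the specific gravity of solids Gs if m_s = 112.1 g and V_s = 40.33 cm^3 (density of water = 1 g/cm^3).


Result: 2.78

Derivation:
Using Gs = m_s / (V_s * rho_w)
Since rho_w = 1 g/cm^3:
Gs = 112.1 / 40.33
Gs = 2.78


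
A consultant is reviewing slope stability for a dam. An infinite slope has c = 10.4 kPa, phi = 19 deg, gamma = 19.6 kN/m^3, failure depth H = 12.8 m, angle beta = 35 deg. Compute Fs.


Using Fs = c / (gamma*H*sin(beta)*cos(beta)) + tan(phi)/tan(beta)
Cohesion contribution = 10.4 / (19.6*12.8*sin(35)*cos(35))
Cohesion contribution = 0.088229
Friction contribution = tan(19)/tan(35) = 0.491751
Fs = 0.088229 + 0.491751
Fs = 0.58


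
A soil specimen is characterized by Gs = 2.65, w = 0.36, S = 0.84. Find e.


Using the relation e = Gs * w / S
e = 2.65 * 0.36 / 0.84
e = 1.1357


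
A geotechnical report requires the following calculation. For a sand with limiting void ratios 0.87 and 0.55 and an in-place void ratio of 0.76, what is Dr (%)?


Using Dr = (e_max - e) / (e_max - e_min) * 100
e_max - e = 0.87 - 0.76 = 0.11
e_max - e_min = 0.87 - 0.55 = 0.32
Dr = 0.11 / 0.32 * 100
Dr = 34.38 %


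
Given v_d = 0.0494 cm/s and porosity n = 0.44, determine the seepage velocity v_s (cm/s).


Result: 0.11227 cm/s

Derivation:
Using v_s = v_d / n
v_s = 0.0494 / 0.44
v_s = 0.11227 cm/s


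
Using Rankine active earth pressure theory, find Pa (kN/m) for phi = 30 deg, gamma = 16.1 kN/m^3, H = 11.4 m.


Compute active earth pressure coefficient:
Ka = tan^2(45 - phi/2) = tan^2(30.0) = 0.333333
Compute active force:
Pa = 0.5 * Ka * gamma * H^2
Pa = 0.5 * 0.333333 * 16.1 * 11.4^2
Pa = 348.73 kN/m


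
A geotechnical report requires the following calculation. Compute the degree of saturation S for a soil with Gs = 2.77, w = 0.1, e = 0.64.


Result: 0.4328

Derivation:
Using S = Gs * w / e
S = 2.77 * 0.1 / 0.64
S = 0.4328


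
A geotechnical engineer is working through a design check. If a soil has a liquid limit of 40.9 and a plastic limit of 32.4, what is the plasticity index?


Using PI = LL - PL
PI = 40.9 - 32.4
PI = 8.5


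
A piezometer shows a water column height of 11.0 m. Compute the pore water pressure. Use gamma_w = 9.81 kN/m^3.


Using u = gamma_w * h_w
u = 9.81 * 11.0
u = 107.91 kPa


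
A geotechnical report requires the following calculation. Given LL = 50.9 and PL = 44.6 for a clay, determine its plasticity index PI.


Using PI = LL - PL
PI = 50.9 - 44.6
PI = 6.3


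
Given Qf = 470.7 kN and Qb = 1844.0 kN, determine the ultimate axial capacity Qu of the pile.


Result: 2314.7 kN

Derivation:
Using Qu = Qf + Qb
Qu = 470.7 + 1844.0
Qu = 2314.7 kN


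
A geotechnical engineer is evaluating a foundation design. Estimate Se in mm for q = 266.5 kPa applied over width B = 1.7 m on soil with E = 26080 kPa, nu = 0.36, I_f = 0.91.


Using Se = q * B * (1 - nu^2) * I_f / E
1 - nu^2 = 1 - 0.36^2 = 0.8704
Se = 266.5 * 1.7 * 0.8704 * 0.91 / 26080
Se = 0.013759 m
Convert to mm: Se = 0.013759 * 1000 = 13.759 mm


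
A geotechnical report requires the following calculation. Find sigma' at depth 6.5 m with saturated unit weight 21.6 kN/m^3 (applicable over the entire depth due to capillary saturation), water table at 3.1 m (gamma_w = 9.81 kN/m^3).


Total stress = gamma_sat * depth
sigma = 21.6 * 6.5 = 140.4 kPa
Pore water pressure u = gamma_w * (depth - d_wt)
u = 9.81 * (6.5 - 3.1) = 33.354 kPa
Effective stress = sigma - u
sigma' = 140.4 - 33.354 = 107.05 kPa


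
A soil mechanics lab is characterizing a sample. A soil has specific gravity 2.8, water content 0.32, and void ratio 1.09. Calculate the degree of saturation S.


Using S = Gs * w / e
S = 2.8 * 0.32 / 1.09
S = 0.822


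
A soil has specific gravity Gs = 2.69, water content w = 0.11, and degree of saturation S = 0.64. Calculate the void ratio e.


Result: 0.4623

Derivation:
Using the relation e = Gs * w / S
e = 2.69 * 0.11 / 0.64
e = 0.4623


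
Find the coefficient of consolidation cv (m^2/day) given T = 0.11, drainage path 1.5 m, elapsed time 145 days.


Using cv = T * H_dr^2 / t
H_dr^2 = 1.5^2 = 2.25
cv = 0.11 * 2.25 / 145
cv = 0.00171 m^2/day


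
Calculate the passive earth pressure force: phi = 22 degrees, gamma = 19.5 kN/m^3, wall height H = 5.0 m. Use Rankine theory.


Result: 535.76 kN/m

Derivation:
Compute passive earth pressure coefficient:
Kp = tan^2(45 + phi/2) = tan^2(56.0) = 2.197987
Compute passive force:
Pp = 0.5 * Kp * gamma * H^2
Pp = 0.5 * 2.197987 * 19.5 * 5.0^2
Pp = 535.76 kN/m


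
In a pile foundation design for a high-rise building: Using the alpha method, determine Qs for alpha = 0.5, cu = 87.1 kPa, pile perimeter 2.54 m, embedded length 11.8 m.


Using Qs = alpha * cu * perimeter * L
Qs = 0.5 * 87.1 * 2.54 * 11.8
Qs = 1305.28 kN


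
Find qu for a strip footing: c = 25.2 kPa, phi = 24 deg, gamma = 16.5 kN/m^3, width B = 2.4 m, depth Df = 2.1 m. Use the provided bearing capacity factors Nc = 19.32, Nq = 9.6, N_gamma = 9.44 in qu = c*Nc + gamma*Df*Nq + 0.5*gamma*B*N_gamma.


Compute qu = c*Nc + gamma*Df*Nq + 0.5*gamma*B*N_gamma
Term 1: 25.2 * 19.32 = 486.864
Term 2: 16.5 * 2.1 * 9.6 = 332.64
Term 3: 0.5 * 16.5 * 2.4 * 9.44 = 186.912
qu = 486.864 + 332.64 + 186.912
qu = 1006.42 kPa


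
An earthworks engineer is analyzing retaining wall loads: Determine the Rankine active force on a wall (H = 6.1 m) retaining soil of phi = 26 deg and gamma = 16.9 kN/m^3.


Result: 122.77 kN/m

Derivation:
Compute active earth pressure coefficient:
Ka = tan^2(45 - phi/2) = tan^2(32.0) = 0.390462
Compute active force:
Pa = 0.5 * Ka * gamma * H^2
Pa = 0.5 * 0.390462 * 16.9 * 6.1^2
Pa = 122.77 kN/m


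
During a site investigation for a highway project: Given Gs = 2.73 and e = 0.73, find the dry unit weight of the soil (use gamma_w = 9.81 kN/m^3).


Result: 15.481 kN/m^3

Derivation:
Using gamma_d = Gs * gamma_w / (1 + e)
gamma_d = 2.73 * 9.81 / (1 + 0.73)
gamma_d = 2.73 * 9.81 / 1.73
gamma_d = 15.481 kN/m^3


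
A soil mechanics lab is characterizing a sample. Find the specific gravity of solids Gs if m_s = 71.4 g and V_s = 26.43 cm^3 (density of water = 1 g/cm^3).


Result: 2.701

Derivation:
Using Gs = m_s / (V_s * rho_w)
Since rho_w = 1 g/cm^3:
Gs = 71.4 / 26.43
Gs = 2.701


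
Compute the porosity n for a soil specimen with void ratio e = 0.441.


Using the relation n = e / (1 + e)
n = 0.441 / (1 + 0.441)
n = 0.441 / 1.441
n = 0.306


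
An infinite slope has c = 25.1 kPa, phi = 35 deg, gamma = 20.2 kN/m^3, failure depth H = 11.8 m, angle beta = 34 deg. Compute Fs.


Result: 1.265

Derivation:
Using Fs = c / (gamma*H*sin(beta)*cos(beta)) + tan(phi)/tan(beta)
Cohesion contribution = 25.1 / (20.2*11.8*sin(34)*cos(34))
Cohesion contribution = 0.227146
Friction contribution = tan(35)/tan(34) = 1.0381
Fs = 0.227146 + 1.0381
Fs = 1.265


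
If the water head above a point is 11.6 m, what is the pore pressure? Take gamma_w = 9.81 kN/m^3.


Result: 113.8 kPa

Derivation:
Using u = gamma_w * h_w
u = 9.81 * 11.6
u = 113.8 kPa


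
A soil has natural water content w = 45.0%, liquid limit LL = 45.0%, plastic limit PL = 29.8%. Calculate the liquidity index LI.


Result: 1.0

Derivation:
First compute the plasticity index:
PI = LL - PL = 45.0 - 29.8 = 15.2
Then compute the liquidity index:
LI = (w - PL) / PI
LI = (45.0 - 29.8) / 15.2
LI = 1.0


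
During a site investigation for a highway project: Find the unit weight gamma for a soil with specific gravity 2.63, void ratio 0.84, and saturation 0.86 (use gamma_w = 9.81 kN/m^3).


Using gamma = gamma_w * (Gs + S*e) / (1 + e)
Numerator: Gs + S*e = 2.63 + 0.86*0.84 = 3.3524
Denominator: 1 + e = 1 + 0.84 = 1.84
gamma = 9.81 * 3.3524 / 1.84
gamma = 17.873 kN/m^3


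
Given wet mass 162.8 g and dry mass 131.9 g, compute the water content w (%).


Using w = (m_wet - m_dry) / m_dry * 100
m_wet - m_dry = 162.8 - 131.9 = 30.9 g
w = 30.9 / 131.9 * 100
w = 23.43 %


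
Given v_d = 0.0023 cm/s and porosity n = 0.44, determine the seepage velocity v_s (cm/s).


Result: 0.00523 cm/s

Derivation:
Using v_s = v_d / n
v_s = 0.0023 / 0.44
v_s = 0.00523 cm/s


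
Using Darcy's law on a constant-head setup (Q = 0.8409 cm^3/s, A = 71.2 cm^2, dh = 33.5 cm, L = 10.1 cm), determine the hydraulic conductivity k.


Compute hydraulic gradient:
i = dh / L = 33.5 / 10.1 = 3.31683
Then apply Darcy's law:
k = Q / (A * i)
k = 0.8409 / (71.2 * 3.31683)
k = 0.8409 / 236.158
k = 0.003561 cm/s


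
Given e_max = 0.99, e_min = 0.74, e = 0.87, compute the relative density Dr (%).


Result: 48.0 %

Derivation:
Using Dr = (e_max - e) / (e_max - e_min) * 100
e_max - e = 0.99 - 0.87 = 0.12
e_max - e_min = 0.99 - 0.74 = 0.25
Dr = 0.12 / 0.25 * 100
Dr = 48.0 %


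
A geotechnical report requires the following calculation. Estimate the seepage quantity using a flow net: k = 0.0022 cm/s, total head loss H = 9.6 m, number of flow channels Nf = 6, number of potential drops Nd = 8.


Convert k to m/s for unit consistency with H:
k = 0.0022 cm/s = 0.0022 / 100 m/s = 2.2e-05 m/s
Using q = k * H * Nf / Nd
Nf / Nd = 6 / 8 = 0.75
q = 2.2e-05 * 9.6 * 0.75
q = 0.0001584 m^3/s per m


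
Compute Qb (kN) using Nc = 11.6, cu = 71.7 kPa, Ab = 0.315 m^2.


Result: 261.99 kN

Derivation:
Using Qb = Nc * cu * Ab
Qb = 11.6 * 71.7 * 0.315
Qb = 261.99 kN


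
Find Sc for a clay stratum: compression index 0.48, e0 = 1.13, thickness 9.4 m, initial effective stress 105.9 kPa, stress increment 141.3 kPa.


Using Sc = Cc * H / (1 + e0) * log10((sigma0 + delta_sigma) / sigma0)
Stress ratio = (105.9 + 141.3) / 105.9 = 2.33428
log10(2.33428) = 0.368153
Cc * H / (1 + e0) = 0.48 * 9.4 / (1 + 1.13) = 2.11831
Sc = 2.11831 * 0.368153
Sc = 0.7799 m


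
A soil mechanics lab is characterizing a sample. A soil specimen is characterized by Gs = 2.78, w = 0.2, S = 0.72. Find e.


Using the relation e = Gs * w / S
e = 2.78 * 0.2 / 0.72
e = 0.7722


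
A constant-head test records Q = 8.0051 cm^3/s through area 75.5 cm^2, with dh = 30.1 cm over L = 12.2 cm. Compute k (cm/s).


Compute hydraulic gradient:
i = dh / L = 30.1 / 12.2 = 2.46721
Then apply Darcy's law:
k = Q / (A * i)
k = 8.0051 / (75.5 * 2.46721)
k = 8.0051 / 186.275
k = 0.042975 cm/s


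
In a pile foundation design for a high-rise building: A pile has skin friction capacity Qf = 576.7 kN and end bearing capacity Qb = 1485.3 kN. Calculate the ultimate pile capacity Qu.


Using Qu = Qf + Qb
Qu = 576.7 + 1485.3
Qu = 2062.0 kN


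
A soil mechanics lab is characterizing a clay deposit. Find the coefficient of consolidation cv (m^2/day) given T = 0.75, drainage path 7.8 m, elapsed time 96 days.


Result: 0.47531 m^2/day

Derivation:
Using cv = T * H_dr^2 / t
H_dr^2 = 7.8^2 = 60.84
cv = 0.75 * 60.84 / 96
cv = 0.47531 m^2/day


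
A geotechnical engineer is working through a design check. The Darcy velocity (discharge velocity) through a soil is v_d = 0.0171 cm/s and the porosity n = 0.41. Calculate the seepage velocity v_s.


Using v_s = v_d / n
v_s = 0.0171 / 0.41
v_s = 0.04171 cm/s


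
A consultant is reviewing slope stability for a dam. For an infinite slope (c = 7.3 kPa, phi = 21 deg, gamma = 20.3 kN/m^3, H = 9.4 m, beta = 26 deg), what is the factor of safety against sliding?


Using Fs = c / (gamma*H*sin(beta)*cos(beta)) + tan(phi)/tan(beta)
Cohesion contribution = 7.3 / (20.3*9.4*sin(26)*cos(26))
Cohesion contribution = 0.097095
Friction contribution = tan(21)/tan(26) = 0.787038
Fs = 0.097095 + 0.787038
Fs = 0.884


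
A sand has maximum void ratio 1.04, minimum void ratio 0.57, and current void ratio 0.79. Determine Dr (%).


Using Dr = (e_max - e) / (e_max - e_min) * 100
e_max - e = 1.04 - 0.79 = 0.25
e_max - e_min = 1.04 - 0.57 = 0.47
Dr = 0.25 / 0.47 * 100
Dr = 53.19 %


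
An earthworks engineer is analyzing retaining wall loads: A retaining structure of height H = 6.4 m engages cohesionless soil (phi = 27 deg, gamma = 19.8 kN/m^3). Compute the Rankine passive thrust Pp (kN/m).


Compute passive earth pressure coefficient:
Kp = tan^2(45 + phi/2) = tan^2(58.5) = 2.66294
Compute passive force:
Pp = 0.5 * Kp * gamma * H^2
Pp = 0.5 * 2.66294 * 19.8 * 6.4^2
Pp = 1079.83 kN/m


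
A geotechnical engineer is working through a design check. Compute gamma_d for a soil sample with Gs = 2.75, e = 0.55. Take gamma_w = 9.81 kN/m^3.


Using gamma_d = Gs * gamma_w / (1 + e)
gamma_d = 2.75 * 9.81 / (1 + 0.55)
gamma_d = 2.75 * 9.81 / 1.55
gamma_d = 17.405 kN/m^3


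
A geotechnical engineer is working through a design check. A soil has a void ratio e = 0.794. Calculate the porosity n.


Result: 0.4426

Derivation:
Using the relation n = e / (1 + e)
n = 0.794 / (1 + 0.794)
n = 0.794 / 1.794
n = 0.4426


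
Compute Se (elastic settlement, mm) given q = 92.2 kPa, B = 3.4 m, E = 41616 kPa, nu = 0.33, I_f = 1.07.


Result: 7.182 mm

Derivation:
Using Se = q * B * (1 - nu^2) * I_f / E
1 - nu^2 = 1 - 0.33^2 = 0.8911
Se = 92.2 * 3.4 * 0.8911 * 1.07 / 41616
Se = 0.007182 m
Convert to mm: Se = 0.007182 * 1000 = 7.182 mm


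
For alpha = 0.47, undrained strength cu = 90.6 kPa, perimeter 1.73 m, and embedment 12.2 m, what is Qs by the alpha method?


Result: 898.74 kN

Derivation:
Using Qs = alpha * cu * perimeter * L
Qs = 0.47 * 90.6 * 1.73 * 12.2
Qs = 898.74 kN


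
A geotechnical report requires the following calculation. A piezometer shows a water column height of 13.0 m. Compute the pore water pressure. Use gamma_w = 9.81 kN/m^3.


Using u = gamma_w * h_w
u = 9.81 * 13.0
u = 127.53 kPa


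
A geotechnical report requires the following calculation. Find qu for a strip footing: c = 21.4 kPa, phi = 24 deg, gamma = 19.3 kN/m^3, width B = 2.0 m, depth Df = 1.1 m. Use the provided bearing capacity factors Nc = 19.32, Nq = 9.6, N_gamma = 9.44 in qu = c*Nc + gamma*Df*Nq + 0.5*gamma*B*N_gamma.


Result: 799.45 kPa

Derivation:
Compute qu = c*Nc + gamma*Df*Nq + 0.5*gamma*B*N_gamma
Term 1: 21.4 * 19.32 = 413.448
Term 2: 19.3 * 1.1 * 9.6 = 203.808
Term 3: 0.5 * 19.3 * 2.0 * 9.44 = 182.192
qu = 413.448 + 203.808 + 182.192
qu = 799.45 kPa


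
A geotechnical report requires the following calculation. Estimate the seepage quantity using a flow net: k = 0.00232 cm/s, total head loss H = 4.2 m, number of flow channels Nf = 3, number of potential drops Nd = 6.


Convert k to m/s for unit consistency with H:
k = 0.00232 cm/s = 0.00232 / 100 m/s = 2.32e-05 m/s
Using q = k * H * Nf / Nd
Nf / Nd = 3 / 6 = 0.5
q = 2.32e-05 * 4.2 * 0.5
q = 4.872e-05 m^3/s per m


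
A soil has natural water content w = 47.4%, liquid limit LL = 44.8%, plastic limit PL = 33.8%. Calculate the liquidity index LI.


Result: 1.236

Derivation:
First compute the plasticity index:
PI = LL - PL = 44.8 - 33.8 = 11.0
Then compute the liquidity index:
LI = (w - PL) / PI
LI = (47.4 - 33.8) / 11.0
LI = 1.236


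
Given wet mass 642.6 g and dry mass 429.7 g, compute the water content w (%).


Using w = (m_wet - m_dry) / m_dry * 100
m_wet - m_dry = 642.6 - 429.7 = 212.9 g
w = 212.9 / 429.7 * 100
w = 49.55 %


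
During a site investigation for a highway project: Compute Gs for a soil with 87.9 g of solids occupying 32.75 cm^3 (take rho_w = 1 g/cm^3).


Using Gs = m_s / (V_s * rho_w)
Since rho_w = 1 g/cm^3:
Gs = 87.9 / 32.75
Gs = 2.684


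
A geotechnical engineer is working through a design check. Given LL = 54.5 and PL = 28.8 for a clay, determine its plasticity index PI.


Result: 25.7

Derivation:
Using PI = LL - PL
PI = 54.5 - 28.8
PI = 25.7


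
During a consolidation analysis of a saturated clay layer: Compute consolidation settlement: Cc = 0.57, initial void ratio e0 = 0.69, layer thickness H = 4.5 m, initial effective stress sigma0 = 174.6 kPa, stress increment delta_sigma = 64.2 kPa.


Using Sc = Cc * H / (1 + e0) * log10((sigma0 + delta_sigma) / sigma0)
Stress ratio = (174.6 + 64.2) / 174.6 = 1.3677
log10(1.3677) = 0.13599
Cc * H / (1 + e0) = 0.57 * 4.5 / (1 + 0.69) = 1.51775
Sc = 1.51775 * 0.13599
Sc = 0.2064 m


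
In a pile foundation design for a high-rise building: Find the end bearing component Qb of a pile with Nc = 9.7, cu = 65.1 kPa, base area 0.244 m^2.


Using Qb = Nc * cu * Ab
Qb = 9.7 * 65.1 * 0.244
Qb = 154.08 kN


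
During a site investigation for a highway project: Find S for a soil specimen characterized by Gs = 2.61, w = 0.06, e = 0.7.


Result: 0.2237

Derivation:
Using S = Gs * w / e
S = 2.61 * 0.06 / 0.7
S = 0.2237


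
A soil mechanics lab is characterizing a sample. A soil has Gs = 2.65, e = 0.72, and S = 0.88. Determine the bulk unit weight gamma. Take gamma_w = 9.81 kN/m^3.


Result: 18.728 kN/m^3

Derivation:
Using gamma = gamma_w * (Gs + S*e) / (1 + e)
Numerator: Gs + S*e = 2.65 + 0.88*0.72 = 3.2836
Denominator: 1 + e = 1 + 0.72 = 1.72
gamma = 9.81 * 3.2836 / 1.72
gamma = 18.728 kN/m^3


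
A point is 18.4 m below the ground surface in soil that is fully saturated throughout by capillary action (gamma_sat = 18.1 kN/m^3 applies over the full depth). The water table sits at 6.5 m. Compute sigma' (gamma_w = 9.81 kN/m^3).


Total stress = gamma_sat * depth
sigma = 18.1 * 18.4 = 333.04 kPa
Pore water pressure u = gamma_w * (depth - d_wt)
u = 9.81 * (18.4 - 6.5) = 116.739 kPa
Effective stress = sigma - u
sigma' = 333.04 - 116.739 = 216.3 kPa


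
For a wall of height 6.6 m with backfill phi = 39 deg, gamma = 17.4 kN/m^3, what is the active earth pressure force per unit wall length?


Compute active earth pressure coefficient:
Ka = tan^2(45 - phi/2) = tan^2(25.5) = 0.227506
Compute active force:
Pa = 0.5 * Ka * gamma * H^2
Pa = 0.5 * 0.227506 * 17.4 * 6.6^2
Pa = 86.22 kN/m


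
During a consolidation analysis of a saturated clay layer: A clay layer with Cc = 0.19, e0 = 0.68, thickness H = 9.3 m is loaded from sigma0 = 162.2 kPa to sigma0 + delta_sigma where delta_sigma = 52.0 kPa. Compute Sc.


Using Sc = Cc * H / (1 + e0) * log10((sigma0 + delta_sigma) / sigma0)
Stress ratio = (162.2 + 52.0) / 162.2 = 1.32059
log10(1.32059) = 0.120769
Cc * H / (1 + e0) = 0.19 * 9.3 / (1 + 0.68) = 1.05179
Sc = 1.05179 * 0.120769
Sc = 0.127 m


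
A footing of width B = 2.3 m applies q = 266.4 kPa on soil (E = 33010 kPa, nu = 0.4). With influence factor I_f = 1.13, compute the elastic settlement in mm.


Result: 17.619 mm

Derivation:
Using Se = q * B * (1 - nu^2) * I_f / E
1 - nu^2 = 1 - 0.4^2 = 0.84
Se = 266.4 * 2.3 * 0.84 * 1.13 / 33010
Se = 0.017619 m
Convert to mm: Se = 0.017619 * 1000 = 17.619 mm


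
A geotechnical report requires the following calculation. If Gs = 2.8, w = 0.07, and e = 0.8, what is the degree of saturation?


Using S = Gs * w / e
S = 2.8 * 0.07 / 0.8
S = 0.245


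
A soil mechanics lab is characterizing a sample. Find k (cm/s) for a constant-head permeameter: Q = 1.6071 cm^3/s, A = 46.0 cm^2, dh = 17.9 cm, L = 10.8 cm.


Compute hydraulic gradient:
i = dh / L = 17.9 / 10.8 = 1.65741
Then apply Darcy's law:
k = Q / (A * i)
k = 1.6071 / (46.0 * 1.65741)
k = 1.6071 / 76.2407
k = 0.021079 cm/s


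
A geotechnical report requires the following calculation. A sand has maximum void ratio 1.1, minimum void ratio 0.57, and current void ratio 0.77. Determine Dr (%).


Using Dr = (e_max - e) / (e_max - e_min) * 100
e_max - e = 1.1 - 0.77 = 0.33
e_max - e_min = 1.1 - 0.57 = 0.53
Dr = 0.33 / 0.53 * 100
Dr = 62.26 %


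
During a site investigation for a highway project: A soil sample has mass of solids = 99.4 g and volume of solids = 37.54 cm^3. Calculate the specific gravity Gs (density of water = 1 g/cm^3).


Using Gs = m_s / (V_s * rho_w)
Since rho_w = 1 g/cm^3:
Gs = 99.4 / 37.54
Gs = 2.648


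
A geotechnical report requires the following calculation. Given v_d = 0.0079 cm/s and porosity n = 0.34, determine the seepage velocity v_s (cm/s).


Using v_s = v_d / n
v_s = 0.0079 / 0.34
v_s = 0.02324 cm/s


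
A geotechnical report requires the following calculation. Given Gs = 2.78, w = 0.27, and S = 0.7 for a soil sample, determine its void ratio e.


Using the relation e = Gs * w / S
e = 2.78 * 0.27 / 0.7
e = 1.0723


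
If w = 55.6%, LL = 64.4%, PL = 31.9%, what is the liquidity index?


First compute the plasticity index:
PI = LL - PL = 64.4 - 31.9 = 32.5
Then compute the liquidity index:
LI = (w - PL) / PI
LI = (55.6 - 31.9) / 32.5
LI = 0.729


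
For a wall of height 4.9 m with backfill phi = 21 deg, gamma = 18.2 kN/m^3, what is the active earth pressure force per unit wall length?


Compute active earth pressure coefficient:
Ka = tan^2(45 - phi/2) = tan^2(34.5) = 0.472355
Compute active force:
Pa = 0.5 * Ka * gamma * H^2
Pa = 0.5 * 0.472355 * 18.2 * 4.9^2
Pa = 103.21 kN/m


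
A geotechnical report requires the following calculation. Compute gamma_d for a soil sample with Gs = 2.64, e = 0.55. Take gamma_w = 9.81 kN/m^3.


Result: 16.709 kN/m^3

Derivation:
Using gamma_d = Gs * gamma_w / (1 + e)
gamma_d = 2.64 * 9.81 / (1 + 0.55)
gamma_d = 2.64 * 9.81 / 1.55
gamma_d = 16.709 kN/m^3


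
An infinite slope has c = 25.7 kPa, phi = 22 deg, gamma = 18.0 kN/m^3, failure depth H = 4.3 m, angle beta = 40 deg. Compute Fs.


Result: 1.156

Derivation:
Using Fs = c / (gamma*H*sin(beta)*cos(beta)) + tan(phi)/tan(beta)
Cohesion contribution = 25.7 / (18.0*4.3*sin(40)*cos(40))
Cohesion contribution = 0.674327
Friction contribution = tan(22)/tan(40) = 0.4815
Fs = 0.674327 + 0.4815
Fs = 1.156


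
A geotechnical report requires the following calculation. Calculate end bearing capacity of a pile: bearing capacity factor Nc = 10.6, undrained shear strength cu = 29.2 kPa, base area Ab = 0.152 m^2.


Result: 47.05 kN

Derivation:
Using Qb = Nc * cu * Ab
Qb = 10.6 * 29.2 * 0.152
Qb = 47.05 kN


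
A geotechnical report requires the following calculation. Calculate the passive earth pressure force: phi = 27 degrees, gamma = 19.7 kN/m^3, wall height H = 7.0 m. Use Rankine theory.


Compute passive earth pressure coefficient:
Kp = tan^2(45 + phi/2) = tan^2(58.5) = 2.66294
Compute passive force:
Pp = 0.5 * Kp * gamma * H^2
Pp = 0.5 * 2.66294 * 19.7 * 7.0^2
Pp = 1285.27 kN/m


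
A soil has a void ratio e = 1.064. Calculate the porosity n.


Result: 0.5155

Derivation:
Using the relation n = e / (1 + e)
n = 1.064 / (1 + 1.064)
n = 1.064 / 2.064
n = 0.5155


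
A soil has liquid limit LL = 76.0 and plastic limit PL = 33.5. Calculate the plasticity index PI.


Result: 42.5

Derivation:
Using PI = LL - PL
PI = 76.0 - 33.5
PI = 42.5


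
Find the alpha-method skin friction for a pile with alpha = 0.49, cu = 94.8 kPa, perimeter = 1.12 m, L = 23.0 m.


Using Qs = alpha * cu * perimeter * L
Qs = 0.49 * 94.8 * 1.12 * 23.0
Qs = 1196.6 kN


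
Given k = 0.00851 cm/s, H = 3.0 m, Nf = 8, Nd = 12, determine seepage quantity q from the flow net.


Convert k to m/s for unit consistency with H:
k = 0.00851 cm/s = 0.00851 / 100 m/s = 8.51e-05 m/s
Using q = k * H * Nf / Nd
Nf / Nd = 8 / 12 = 0.6667
q = 8.51e-05 * 3.0 * 0.6667
q = 0.0001702 m^3/s per m


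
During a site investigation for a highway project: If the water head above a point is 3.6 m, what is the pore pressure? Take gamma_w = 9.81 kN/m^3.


Using u = gamma_w * h_w
u = 9.81 * 3.6
u = 35.32 kPa


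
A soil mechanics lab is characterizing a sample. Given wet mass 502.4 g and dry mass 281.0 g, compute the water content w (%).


Using w = (m_wet - m_dry) / m_dry * 100
m_wet - m_dry = 502.4 - 281.0 = 221.4 g
w = 221.4 / 281.0 * 100
w = 78.79 %


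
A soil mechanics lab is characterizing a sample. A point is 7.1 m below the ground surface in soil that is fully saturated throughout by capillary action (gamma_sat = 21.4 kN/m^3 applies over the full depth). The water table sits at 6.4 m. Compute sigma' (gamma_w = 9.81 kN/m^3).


Result: 145.07 kPa

Derivation:
Total stress = gamma_sat * depth
sigma = 21.4 * 7.1 = 151.94 kPa
Pore water pressure u = gamma_w * (depth - d_wt)
u = 9.81 * (7.1 - 6.4) = 6.867 kPa
Effective stress = sigma - u
sigma' = 151.94 - 6.867 = 145.07 kPa


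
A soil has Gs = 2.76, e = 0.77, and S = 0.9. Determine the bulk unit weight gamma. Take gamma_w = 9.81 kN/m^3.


Using gamma = gamma_w * (Gs + S*e) / (1 + e)
Numerator: Gs + S*e = 2.76 + 0.9*0.77 = 3.453
Denominator: 1 + e = 1 + 0.77 = 1.77
gamma = 9.81 * 3.453 / 1.77
gamma = 19.138 kN/m^3


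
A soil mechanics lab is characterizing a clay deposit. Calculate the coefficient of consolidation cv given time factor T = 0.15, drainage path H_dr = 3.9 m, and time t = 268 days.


Using cv = T * H_dr^2 / t
H_dr^2 = 3.9^2 = 15.21
cv = 0.15 * 15.21 / 268
cv = 0.00851 m^2/day


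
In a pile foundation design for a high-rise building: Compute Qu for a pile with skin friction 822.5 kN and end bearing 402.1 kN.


Using Qu = Qf + Qb
Qu = 822.5 + 402.1
Qu = 1224.6 kN


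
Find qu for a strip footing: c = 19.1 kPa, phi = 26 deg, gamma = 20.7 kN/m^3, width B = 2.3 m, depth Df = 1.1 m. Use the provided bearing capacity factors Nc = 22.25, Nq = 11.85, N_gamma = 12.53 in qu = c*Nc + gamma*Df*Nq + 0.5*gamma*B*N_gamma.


Compute qu = c*Nc + gamma*Df*Nq + 0.5*gamma*B*N_gamma
Term 1: 19.1 * 22.25 = 424.975
Term 2: 20.7 * 1.1 * 11.85 = 269.8245
Term 3: 0.5 * 20.7 * 2.3 * 12.53 = 298.27665
qu = 424.975 + 269.8245 + 298.27665
qu = 993.08 kPa


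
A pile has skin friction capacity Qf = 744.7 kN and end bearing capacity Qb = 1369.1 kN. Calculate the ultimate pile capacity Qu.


Using Qu = Qf + Qb
Qu = 744.7 + 1369.1
Qu = 2113.8 kN


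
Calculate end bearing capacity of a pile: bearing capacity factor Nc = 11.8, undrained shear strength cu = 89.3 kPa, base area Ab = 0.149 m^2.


Result: 157.01 kN

Derivation:
Using Qb = Nc * cu * Ab
Qb = 11.8 * 89.3 * 0.149
Qb = 157.01 kN


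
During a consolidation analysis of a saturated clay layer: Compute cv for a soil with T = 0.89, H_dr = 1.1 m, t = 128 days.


Result: 0.00841 m^2/day

Derivation:
Using cv = T * H_dr^2 / t
H_dr^2 = 1.1^2 = 1.21
cv = 0.89 * 1.21 / 128
cv = 0.00841 m^2/day


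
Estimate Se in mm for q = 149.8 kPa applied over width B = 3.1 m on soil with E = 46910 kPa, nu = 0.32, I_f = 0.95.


Result: 8.441 mm

Derivation:
Using Se = q * B * (1 - nu^2) * I_f / E
1 - nu^2 = 1 - 0.32^2 = 0.8976
Se = 149.8 * 3.1 * 0.8976 * 0.95 / 46910
Se = 0.008441 m
Convert to mm: Se = 0.008441 * 1000 = 8.441 mm


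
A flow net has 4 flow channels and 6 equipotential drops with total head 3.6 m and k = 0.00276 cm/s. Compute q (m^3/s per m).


Convert k to m/s for unit consistency with H:
k = 0.00276 cm/s = 0.00276 / 100 m/s = 2.76e-05 m/s
Using q = k * H * Nf / Nd
Nf / Nd = 4 / 6 = 0.6667
q = 2.76e-05 * 3.6 * 0.6667
q = 6.624e-05 m^3/s per m


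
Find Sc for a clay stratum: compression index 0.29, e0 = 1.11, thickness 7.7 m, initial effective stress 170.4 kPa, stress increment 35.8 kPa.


Using Sc = Cc * H / (1 + e0) * log10((sigma0 + delta_sigma) / sigma0)
Stress ratio = (170.4 + 35.8) / 170.4 = 1.21009
log10(1.21009) = 0.0828191
Cc * H / (1 + e0) = 0.29 * 7.7 / (1 + 1.11) = 1.05829
Sc = 1.05829 * 0.0828191
Sc = 0.0876 m


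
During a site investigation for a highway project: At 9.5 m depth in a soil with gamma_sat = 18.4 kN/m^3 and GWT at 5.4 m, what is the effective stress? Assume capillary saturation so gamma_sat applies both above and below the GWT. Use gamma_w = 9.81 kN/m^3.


Result: 134.58 kPa

Derivation:
Total stress = gamma_sat * depth
sigma = 18.4 * 9.5 = 174.8 kPa
Pore water pressure u = gamma_w * (depth - d_wt)
u = 9.81 * (9.5 - 5.4) = 40.221 kPa
Effective stress = sigma - u
sigma' = 174.8 - 40.221 = 134.58 kPa
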